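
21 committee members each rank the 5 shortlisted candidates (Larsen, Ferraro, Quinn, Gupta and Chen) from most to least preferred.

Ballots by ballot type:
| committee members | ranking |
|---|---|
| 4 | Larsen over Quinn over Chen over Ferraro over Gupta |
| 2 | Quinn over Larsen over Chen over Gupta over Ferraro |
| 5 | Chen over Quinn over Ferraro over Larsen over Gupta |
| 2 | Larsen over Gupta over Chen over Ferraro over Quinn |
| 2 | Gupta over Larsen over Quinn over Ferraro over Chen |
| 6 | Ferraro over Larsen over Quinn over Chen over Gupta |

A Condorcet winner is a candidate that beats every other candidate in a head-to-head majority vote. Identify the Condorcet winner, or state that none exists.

none

Pairwise majorities:
Larsen vs Ferraro: Ferraro wins 11–10.
Larsen–Quinn: Larsen 14–7.
Larsen vs Gupta: Larsen, 19–2.
Larsen vs Chen: Larsen wins 16–5.
Ferraro–Quinn: Quinn 13–8.
Ferraro vs Gupta: Ferraro wins 15–6.
Ferraro vs Chen: Chen wins 13–8.
Quinn vs Gupta: Quinn wins 17–4.
Quinn–Chen: Quinn 14–7.
Gupta vs Chen: Chen, 17–4.
Each candidate drops at least one matchup (Larsen loses to Ferraro; Ferraro loses to Quinn; Quinn loses to Larsen; Gupta loses to Larsen; Chen loses to Larsen); the cycle Larsen → Quinn → Ferraro → Larsen rules out a Condorcet winner.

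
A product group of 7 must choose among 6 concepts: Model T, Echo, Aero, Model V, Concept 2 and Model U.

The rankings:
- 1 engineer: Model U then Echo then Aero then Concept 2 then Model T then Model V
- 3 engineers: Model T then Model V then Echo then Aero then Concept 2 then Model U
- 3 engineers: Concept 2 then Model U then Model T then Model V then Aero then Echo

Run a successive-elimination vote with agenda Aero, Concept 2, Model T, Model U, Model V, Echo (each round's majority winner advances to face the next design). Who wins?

Round 1: Aero vs Concept 2 — 4–3, Aero advances.
Round 2: Aero vs Model T — 1–6, Model T advances.
Round 3: Model T vs Model U — 3–4, Model U advances.
Round 4: Model U vs Model V — 4–3, Model U advances.
Round 5: Model U vs Echo — 4–3, Model U advances.
Model U survives the agenda.

Model U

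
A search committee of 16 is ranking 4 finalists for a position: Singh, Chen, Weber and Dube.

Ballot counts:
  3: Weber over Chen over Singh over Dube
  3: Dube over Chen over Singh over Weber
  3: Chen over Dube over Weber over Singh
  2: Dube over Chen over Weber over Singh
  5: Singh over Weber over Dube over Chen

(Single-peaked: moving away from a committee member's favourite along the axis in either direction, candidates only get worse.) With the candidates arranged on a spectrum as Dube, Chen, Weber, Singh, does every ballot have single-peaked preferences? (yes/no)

no

Axis positions: Dube=1, Chen=2, Weber=3, Singh=4.
Cluster 1 (peak Weber at position 3): ranking walks positions 3-2-4-1, expanding outward from the peak — single-peaked.
Cluster 2: ranking walks positions 1-2-4-3; Singh is ranked above Weber even though Weber lies between Singh and the peak Dube on the axis — preferences dip and rise again. Not single-peaked.
Cluster 3 (peak Chen at position 2): ranking walks positions 2-1-3-4, expanding outward from the peak — single-peaked.
Cluster 4 (peak Dube at position 1): ranking walks positions 1-2-3-4, expanding outward from the peak — single-peaked.
Cluster 5: ranking walks positions 4-3-1-2; Dube is ranked above Chen even though Chen lies between Dube and the peak Singh on the axis — preferences dip and rise again. Not single-peaked.
Cluster 2 violates single-peakedness, so the profile is not single-peaked on this axis.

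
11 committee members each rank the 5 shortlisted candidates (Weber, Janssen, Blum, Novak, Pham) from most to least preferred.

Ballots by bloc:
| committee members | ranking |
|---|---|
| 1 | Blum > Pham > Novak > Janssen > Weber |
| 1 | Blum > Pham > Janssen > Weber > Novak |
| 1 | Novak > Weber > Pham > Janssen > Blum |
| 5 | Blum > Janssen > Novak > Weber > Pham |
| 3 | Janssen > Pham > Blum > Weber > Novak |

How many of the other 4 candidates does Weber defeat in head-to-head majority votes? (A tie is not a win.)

Weber against each rival (11 committee members):
Weber vs Janssen: Weber is ranked higher on 1 ballot, Janssen on 10. Janssen wins 10–1.
Weber vs Blum: Weber preferred on 1 ballot; Blum wins 10–1.
Weber–Novak: Novak 7–4.
Weber vs Pham: 1+5 = 6 for Weber, 5 for Pham — Weber by 6–5.
Weber beats Pham; loses to Janssen, Blum, Novak — 1 pairwise win.

1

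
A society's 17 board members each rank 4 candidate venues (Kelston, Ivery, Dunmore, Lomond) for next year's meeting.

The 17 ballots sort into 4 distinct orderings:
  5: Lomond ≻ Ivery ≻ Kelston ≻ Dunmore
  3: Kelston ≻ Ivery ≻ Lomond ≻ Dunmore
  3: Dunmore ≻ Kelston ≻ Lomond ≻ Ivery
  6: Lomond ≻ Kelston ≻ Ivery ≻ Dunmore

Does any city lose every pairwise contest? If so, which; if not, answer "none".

Dunmore

Pairwise majorities:
Kelston vs Ivery: Kelston is ranked higher on 3+3+6 = 12 ballots, Ivery on 5. Kelston wins 12–5.
Kelston vs Dunmore: Kelston preferred on 5+3+6 = 14 ballots; Kelston wins 14–3.
Kelston vs Lomond: Kelston preferred on 3+3 = 6 ballots; Lomond wins 11–6.
Ivery vs Dunmore: Ivery is ranked higher on 5+3+6 = 14 ballots, Dunmore on 3. Ivery wins 14–3.
Ivery vs Lomond: Ivery is ranked higher on 3 ballots, Lomond on 14. Lomond wins 14–3.
Dunmore vs Lomond: Dunmore is ranked higher on 3 ballots, Lomond on 14. Lomond wins 14–3.
Dunmore is beaten in every head-to-head and is the Condorcet loser.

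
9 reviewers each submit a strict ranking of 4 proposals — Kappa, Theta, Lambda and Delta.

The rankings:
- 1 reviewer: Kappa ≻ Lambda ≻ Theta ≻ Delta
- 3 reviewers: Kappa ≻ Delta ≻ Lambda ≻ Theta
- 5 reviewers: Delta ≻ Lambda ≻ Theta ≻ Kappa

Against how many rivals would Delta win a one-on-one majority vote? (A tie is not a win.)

3

Delta against each rival (9 reviewers):
Delta–Kappa: Delta 5–4.
Delta vs Theta: Delta wins 8–1.
Delta–Lambda: Delta 8–1.
Delta beats Kappa, Theta, Lambda — 3 pairwise wins.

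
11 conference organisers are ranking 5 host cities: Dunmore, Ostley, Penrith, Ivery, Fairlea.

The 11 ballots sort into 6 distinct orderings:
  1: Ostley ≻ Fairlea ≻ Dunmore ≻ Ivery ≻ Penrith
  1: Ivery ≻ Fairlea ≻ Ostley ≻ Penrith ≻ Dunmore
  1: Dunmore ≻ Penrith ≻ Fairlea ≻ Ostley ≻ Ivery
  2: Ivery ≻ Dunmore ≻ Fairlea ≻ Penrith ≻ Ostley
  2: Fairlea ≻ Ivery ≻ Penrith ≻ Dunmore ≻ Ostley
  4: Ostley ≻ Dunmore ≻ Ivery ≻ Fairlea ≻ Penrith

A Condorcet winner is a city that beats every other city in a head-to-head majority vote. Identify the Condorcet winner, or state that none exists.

Head-to-head results (11 organisers):
Dunmore vs Ostley: Ostley, 6–5.
Dunmore vs Penrith: Dunmore, 8–3.
Dunmore–Ivery: Dunmore 6–5.
Dunmore–Fairlea: Dunmore 7–4.
Ostley vs Penrith: Ostley wins 6–5.
Ostley–Ivery: Ostley 6–5.
Ostley vs Fairlea: Fairlea wins 6–5.
Penrith vs Ivery: Ivery wins 10–1.
Penrith–Fairlea: Fairlea 10–1.
Ivery–Fairlea: Ivery 7–4.
Each city drops at least one matchup (Dunmore loses to Ostley; Ostley loses to Fairlea; Penrith loses to Dunmore; Ivery loses to Dunmore; Fairlea loses to Dunmore); the cycle Dunmore beats Fairlea beats Ostley beats Dunmore rules out a Condorcet winner.

none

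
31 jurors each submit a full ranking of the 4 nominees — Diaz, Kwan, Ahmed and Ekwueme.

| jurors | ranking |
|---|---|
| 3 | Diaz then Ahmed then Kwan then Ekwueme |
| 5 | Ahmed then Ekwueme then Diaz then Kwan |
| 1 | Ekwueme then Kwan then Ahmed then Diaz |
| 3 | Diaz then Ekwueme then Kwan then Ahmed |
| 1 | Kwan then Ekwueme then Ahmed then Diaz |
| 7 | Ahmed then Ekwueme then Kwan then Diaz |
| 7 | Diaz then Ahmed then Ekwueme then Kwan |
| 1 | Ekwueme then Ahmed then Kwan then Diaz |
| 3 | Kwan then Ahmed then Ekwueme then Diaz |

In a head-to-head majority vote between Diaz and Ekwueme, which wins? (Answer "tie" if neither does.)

Ballots ranking Diaz above Ekwueme: 3 + 3 + 7 = 13.
Ballots ranking Ekwueme above Diaz: 31 − 13 = 18.
Ekwueme wins the head-to-head 18–13.

Ekwueme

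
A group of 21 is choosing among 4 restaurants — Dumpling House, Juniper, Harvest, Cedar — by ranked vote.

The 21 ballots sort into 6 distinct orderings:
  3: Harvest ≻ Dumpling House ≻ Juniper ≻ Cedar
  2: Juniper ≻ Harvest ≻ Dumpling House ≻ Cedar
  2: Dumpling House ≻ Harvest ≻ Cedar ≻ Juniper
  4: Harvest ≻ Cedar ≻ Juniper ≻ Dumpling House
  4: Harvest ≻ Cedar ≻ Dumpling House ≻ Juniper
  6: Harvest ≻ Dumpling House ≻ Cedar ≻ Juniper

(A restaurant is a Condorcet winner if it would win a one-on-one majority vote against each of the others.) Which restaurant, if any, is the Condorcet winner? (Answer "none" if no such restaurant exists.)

Harvest

Pairwise majorities:
Dumpling House vs Juniper: Dumpling House wins 15–6.
Dumpling House–Harvest: Harvest 19–2.
Dumpling House–Cedar: Dumpling House 13–8.
Juniper–Harvest: Harvest 19–2.
Juniper–Cedar: Cedar 16–5.
Harvest vs Cedar: Harvest wins 21–0.
Harvest beats each of Dumpling House, Juniper, Cedar — Harvest is the Condorcet winner.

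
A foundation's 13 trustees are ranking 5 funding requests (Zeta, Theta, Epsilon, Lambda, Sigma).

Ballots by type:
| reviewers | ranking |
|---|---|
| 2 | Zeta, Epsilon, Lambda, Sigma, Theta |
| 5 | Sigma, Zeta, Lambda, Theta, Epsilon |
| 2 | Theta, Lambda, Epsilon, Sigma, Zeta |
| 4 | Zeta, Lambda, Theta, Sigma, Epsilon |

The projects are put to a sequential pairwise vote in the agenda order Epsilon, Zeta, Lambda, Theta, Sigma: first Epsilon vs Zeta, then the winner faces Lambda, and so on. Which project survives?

Sigma

Round 1: Epsilon vs Zeta — 2–11, Zeta advances.
Round 2: Zeta vs Lambda — 11–2, Zeta advances.
Round 3: Zeta vs Theta — 11–2, Zeta advances.
Round 4: Zeta vs Sigma — 6–7, Sigma advances.
Sigma survives the agenda.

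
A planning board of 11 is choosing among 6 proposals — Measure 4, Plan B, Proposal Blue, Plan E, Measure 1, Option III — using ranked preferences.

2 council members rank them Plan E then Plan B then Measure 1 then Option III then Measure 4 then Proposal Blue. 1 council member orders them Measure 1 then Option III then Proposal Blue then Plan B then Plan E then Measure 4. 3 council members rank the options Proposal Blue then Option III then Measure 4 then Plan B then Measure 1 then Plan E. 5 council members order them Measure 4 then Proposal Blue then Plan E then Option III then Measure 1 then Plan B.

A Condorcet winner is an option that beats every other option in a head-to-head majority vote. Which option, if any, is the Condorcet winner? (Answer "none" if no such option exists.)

none

Check each pair by majority over 11 ballots:
Measure 4 vs Plan B: 3+5 = 8 for Measure 4, 3 for Plan B — Measure 4 by 8–3.
Measure 4 vs Proposal Blue: 2+5 = 7 for Measure 4, 4 for Proposal Blue — Measure 4 by 7–4.
Measure 4 vs Plan E: Measure 4 preferred on 3+5 = 8 ballots; Measure 4 wins 8–3.
Measure 4 vs Measure 1: Measure 4 preferred on 3+5 = 8 ballots; Measure 4 wins 8–3.
Measure 4 vs Option III: 5 to 6, Option III.
Plan B vs Proposal Blue: 2 to 9, Proposal Blue.
Plan B vs Plan E: 4 to 7, Plan E.
Plan B vs Measure 1: 2+3 = 5 for Plan B, 6 for Measure 1 — Measure 1 by 6–5.
Plan B vs Option III: Plan B preferred on 2 ballots; Option III wins 9–2.
Proposal Blue vs Plan E: Proposal Blue preferred on 1+3+5 = 9 ballots; Proposal Blue wins 9–2.
Proposal Blue vs Measure 1: Proposal Blue is ranked higher on 3+5 = 8 ballots, Measure 1 on 3. Proposal Blue wins 8–3.
Proposal Blue vs Option III: Proposal Blue is ranked higher on 3+5 = 8 ballots, Option III on 3. Proposal Blue wins 8–3.
Plan E vs Measure 1: 7 to 4, Plan E.
Plan E vs Option III: 2+5 = 7 for Plan E, 4 for Option III — Plan E by 7–4.
Measure 1 vs Option III: 3 to 8, Option III.
Every option loses at least once (Measure 4 loses to Option III; Plan B loses to Measure 4; Proposal Blue loses to Measure 4; Plan E loses to Measure 4; Measure 1 loses to Measure 4; Option III loses to Proposal Blue). The majority relation contains the cycle Measure 4 > Proposal Blue > Option III > Measure 4, so there is no Condorcet winner.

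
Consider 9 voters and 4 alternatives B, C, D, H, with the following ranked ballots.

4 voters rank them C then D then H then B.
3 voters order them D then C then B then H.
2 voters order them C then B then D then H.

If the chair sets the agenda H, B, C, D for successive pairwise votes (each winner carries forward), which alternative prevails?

C

Round 1: H vs B — 4–5, B advances.
Round 2: B vs C — 0–9, C advances.
Round 3: C vs D — 6–3, C advances.
The agenda winner is C.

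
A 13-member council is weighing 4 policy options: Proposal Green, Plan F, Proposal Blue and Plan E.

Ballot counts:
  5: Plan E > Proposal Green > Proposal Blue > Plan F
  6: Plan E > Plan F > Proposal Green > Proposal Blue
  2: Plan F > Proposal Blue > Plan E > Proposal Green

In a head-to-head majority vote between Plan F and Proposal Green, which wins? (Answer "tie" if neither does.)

Plan F

Ballots ranking Plan F above Proposal Green: 6 + 2 = 8.
Ballots ranking Proposal Green above Plan F: 13 − 8 = 5.
Plan F wins the head-to-head 8–5.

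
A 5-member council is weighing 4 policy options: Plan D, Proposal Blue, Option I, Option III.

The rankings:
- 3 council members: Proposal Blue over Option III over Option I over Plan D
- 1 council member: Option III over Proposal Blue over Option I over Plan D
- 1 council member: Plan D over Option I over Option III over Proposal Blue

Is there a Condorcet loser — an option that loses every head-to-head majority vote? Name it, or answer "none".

Head-to-head results (5 council members):
Plan D–Proposal Blue: Proposal Blue 4–1.
Plan D vs Option I: Option I wins 4–1.
Plan D vs Option III: Plan D is ranked higher on 1 ballot, Option III on 4. Option III wins 4–1.
Proposal Blue vs Option I: Proposal Blue preferred on 3+1 = 4 ballots; Proposal Blue wins 4–1.
Proposal Blue vs Option III: 3 to 2, Proposal Blue.
Option I vs Option III: Option I is ranked higher on 1 ballot, Option III on 4. Option III wins 4–1.
Plan D is beaten in every head-to-head and is the Condorcet loser.

Plan D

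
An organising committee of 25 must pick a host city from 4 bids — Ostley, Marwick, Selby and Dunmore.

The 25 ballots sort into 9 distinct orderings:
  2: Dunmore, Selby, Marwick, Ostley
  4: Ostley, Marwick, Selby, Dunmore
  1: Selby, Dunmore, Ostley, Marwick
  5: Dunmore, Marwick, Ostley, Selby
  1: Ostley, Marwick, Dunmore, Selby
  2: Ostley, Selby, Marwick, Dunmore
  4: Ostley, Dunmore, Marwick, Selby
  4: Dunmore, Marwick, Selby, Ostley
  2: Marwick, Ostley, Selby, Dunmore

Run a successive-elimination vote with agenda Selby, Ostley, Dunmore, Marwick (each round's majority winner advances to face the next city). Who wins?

Marwick

Round 1: Selby vs Ostley — 7–18, Ostley advances.
Round 2: Ostley vs Dunmore — 13–12, Ostley advances.
Round 3: Ostley vs Marwick — 12–13, Marwick advances.
The agenda winner is Marwick.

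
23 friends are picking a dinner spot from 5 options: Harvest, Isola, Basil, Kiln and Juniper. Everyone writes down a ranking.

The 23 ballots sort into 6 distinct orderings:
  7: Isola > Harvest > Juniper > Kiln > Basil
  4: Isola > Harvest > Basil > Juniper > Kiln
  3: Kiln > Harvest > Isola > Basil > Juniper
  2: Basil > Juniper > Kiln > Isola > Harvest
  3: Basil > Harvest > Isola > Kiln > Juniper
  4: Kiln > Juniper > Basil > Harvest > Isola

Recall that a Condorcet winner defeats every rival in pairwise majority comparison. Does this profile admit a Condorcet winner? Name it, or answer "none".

Head-to-head results (23 friends):
Harvest vs Isola: 10 to 13, Isola.
Harvest vs Basil: 14 to 9, Harvest.
Harvest vs Kiln: 14 to 9, Harvest.
Harvest vs Juniper: Harvest is ranked higher on 7+4+3+3 = 17 ballots, Juniper on 6. Harvest wins 17–6.
Isola vs Basil: 7+4+3 = 14 for Isola, 9 for Basil — Isola by 14–9.
Isola vs Kiln: Isola preferred on 7+4+3 = 14 ballots; Isola wins 14–9.
Isola vs Juniper: 17 to 6, Isola.
Basil vs Kiln: 9 to 14, Kiln.
Basil vs Juniper: Basil preferred on 4+3+2+3 = 12 ballots; Basil wins 12–11.
Kiln vs Juniper: 3+3+4 = 10 for Kiln, 13 for Juniper — Juniper by 13–10.
Isola defeats every rival head-to-head and is the Condorcet winner.

Isola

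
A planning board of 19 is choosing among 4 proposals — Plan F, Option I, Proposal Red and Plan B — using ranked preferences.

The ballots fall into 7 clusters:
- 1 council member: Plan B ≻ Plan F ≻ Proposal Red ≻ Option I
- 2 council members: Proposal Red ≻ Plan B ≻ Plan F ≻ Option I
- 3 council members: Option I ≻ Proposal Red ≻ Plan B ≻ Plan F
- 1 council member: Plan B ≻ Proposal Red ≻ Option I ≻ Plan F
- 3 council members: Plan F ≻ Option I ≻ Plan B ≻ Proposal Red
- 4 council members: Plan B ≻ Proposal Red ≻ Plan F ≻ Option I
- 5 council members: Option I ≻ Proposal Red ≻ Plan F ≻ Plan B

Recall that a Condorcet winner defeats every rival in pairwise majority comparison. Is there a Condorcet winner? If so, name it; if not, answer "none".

Head-to-head results (19 council members):
Plan F vs Option I: Plan F preferred on 1+2+3+4 = 10 ballots; Plan F wins 10–9.
Plan F vs Proposal Red: 4 to 15, Proposal Red.
Plan F vs Plan B: 3+5 = 8 for Plan F, 11 for Plan B — Plan B by 11–8.
Option I vs Proposal Red: 3+3+5 = 11 for Option I, 8 for Proposal Red — Option I by 11–8.
Option I vs Plan B: Option I is ranked higher on 3+3+5 = 11 ballots, Plan B on 8. Option I wins 11–8.
Proposal Red vs Plan B: Proposal Red preferred on 2+3+5 = 10 ballots; Proposal Red wins 10–9.
Every option loses at least once (Plan F loses to Proposal Red; Option I loses to Plan F; Proposal Red loses to Option I; Plan B loses to Option I). The majority relation contains the cycle Plan F → Option I → Proposal Red → Plan F, so there is no Condorcet winner.

none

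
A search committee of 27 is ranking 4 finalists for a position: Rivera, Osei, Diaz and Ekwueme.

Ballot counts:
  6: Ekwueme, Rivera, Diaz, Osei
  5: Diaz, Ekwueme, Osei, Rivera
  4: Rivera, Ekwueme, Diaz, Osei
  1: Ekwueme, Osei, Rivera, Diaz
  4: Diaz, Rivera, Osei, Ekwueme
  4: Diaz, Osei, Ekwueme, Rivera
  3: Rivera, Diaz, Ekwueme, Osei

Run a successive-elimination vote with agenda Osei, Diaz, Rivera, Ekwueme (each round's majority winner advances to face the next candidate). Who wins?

Round 1: Osei vs Diaz — 1–26, Diaz advances.
Round 2: Diaz vs Rivera — 13–14, Rivera advances.
Round 3: Rivera vs Ekwueme — 11–16, Ekwueme advances.
The agenda winner is Ekwueme.

Ekwueme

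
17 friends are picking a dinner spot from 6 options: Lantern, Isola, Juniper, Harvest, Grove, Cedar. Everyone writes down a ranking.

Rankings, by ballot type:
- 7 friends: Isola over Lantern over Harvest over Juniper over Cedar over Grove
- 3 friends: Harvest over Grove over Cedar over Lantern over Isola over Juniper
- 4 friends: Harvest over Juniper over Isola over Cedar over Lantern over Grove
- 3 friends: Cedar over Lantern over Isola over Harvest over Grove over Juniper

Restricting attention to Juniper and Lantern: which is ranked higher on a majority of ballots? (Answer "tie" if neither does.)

Lantern

Ballots ranking Juniper above Lantern: 4.
Ballots ranking Lantern above Juniper: 17 − 4 = 13.
Lantern wins the head-to-head 13–4.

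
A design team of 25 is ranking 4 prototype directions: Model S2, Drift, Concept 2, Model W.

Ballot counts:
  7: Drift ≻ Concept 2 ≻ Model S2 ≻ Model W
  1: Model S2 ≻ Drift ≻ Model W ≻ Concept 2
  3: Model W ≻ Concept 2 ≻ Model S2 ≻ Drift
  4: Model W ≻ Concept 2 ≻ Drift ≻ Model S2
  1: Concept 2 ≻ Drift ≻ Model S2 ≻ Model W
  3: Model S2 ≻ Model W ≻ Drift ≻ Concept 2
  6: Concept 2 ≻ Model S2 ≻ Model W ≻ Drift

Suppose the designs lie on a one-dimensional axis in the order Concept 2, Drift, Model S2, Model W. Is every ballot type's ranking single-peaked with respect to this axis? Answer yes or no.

Axis positions: Concept 2=1, Drift=2, Model S2=3, Model W=4.
Ballot type 1 (peak Drift at position 2): ranking walks positions 2-1-3-4, expanding outward from the peak — single-peaked.
Ballot type 2 (peak Model S2 at position 3): ranking walks positions 3-2-4-1, expanding outward from the peak — single-peaked.
Ballot type 3: ranking walks positions 4-1-3-2; Concept 2 is ranked above Model S2 even though Model S2 lies between Concept 2 and the peak Model W on the axis — preferences dip and rise again. Not single-peaked.
Ballot type 4: ranking walks positions 4-1-2-3; Concept 2 is ranked above Model S2 even though Model S2 lies between Concept 2 and the peak Model W on the axis — preferences dip and rise again. Not single-peaked.
Ballot type 5 (peak Concept 2 at position 1): ranking walks positions 1-2-3-4, expanding outward from the peak — single-peaked.
Ballot type 6 (peak Model S2 at position 3): ranking walks positions 3-4-2-1, expanding outward from the peak — single-peaked.
Ballot type 7: ranking walks positions 1-3-4-2; Model S2 is ranked above Drift even though Drift lies between Model S2 and the peak Concept 2 on the axis — preferences dip and rise again. Not single-peaked.
Ballot type 3 violates single-peakedness, so the profile is not single-peaked on this axis.

no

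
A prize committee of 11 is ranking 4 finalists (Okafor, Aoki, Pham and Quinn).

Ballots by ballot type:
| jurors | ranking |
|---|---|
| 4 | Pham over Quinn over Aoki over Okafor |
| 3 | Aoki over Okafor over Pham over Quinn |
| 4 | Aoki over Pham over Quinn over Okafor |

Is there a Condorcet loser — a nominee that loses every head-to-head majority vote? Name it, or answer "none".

Head-to-head results (11 jurors):
Okafor vs Aoki: 0 for Okafor, 11 for Aoki — Aoki by 11–0.
Okafor vs Pham: Okafor is ranked higher on 3 ballots, Pham on 8. Pham wins 8–3.
Okafor–Quinn: Quinn 8–3.
Aoki vs Pham: 7 to 4, Aoki.
Aoki vs Quinn: Aoki preferred on 3+4 = 7 ballots; Aoki wins 7–4.
Pham vs Quinn: 4+3+4 = 11 for Pham, 0 for Quinn — Pham by 11–0.
Okafor is beaten in every head-to-head and is the Condorcet loser.

Okafor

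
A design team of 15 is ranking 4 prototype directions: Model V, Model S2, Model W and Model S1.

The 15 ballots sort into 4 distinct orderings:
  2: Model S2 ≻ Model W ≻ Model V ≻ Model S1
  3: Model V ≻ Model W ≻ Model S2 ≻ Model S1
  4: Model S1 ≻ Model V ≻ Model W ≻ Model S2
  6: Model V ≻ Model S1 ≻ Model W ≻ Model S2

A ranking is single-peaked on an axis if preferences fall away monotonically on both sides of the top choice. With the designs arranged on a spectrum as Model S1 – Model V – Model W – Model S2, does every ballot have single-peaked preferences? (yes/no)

Axis positions: Model S1=1, Model V=2, Model W=3, Model S2=4.
Group 1 (peak Model S2 at position 4): ranking walks positions 4-3-2-1, expanding outward from the peak — single-peaked.
Group 2 (peak Model V at position 2): ranking walks positions 2-3-4-1, expanding outward from the peak — single-peaked.
Group 3 (peak Model S1 at position 1): ranking walks positions 1-2-3-4, expanding outward from the peak — single-peaked.
Group 4 (peak Model V at position 2): ranking walks positions 2-1-3-4, expanding outward from the peak — single-peaked.
Every ranking is single-peaked on this axis.

yes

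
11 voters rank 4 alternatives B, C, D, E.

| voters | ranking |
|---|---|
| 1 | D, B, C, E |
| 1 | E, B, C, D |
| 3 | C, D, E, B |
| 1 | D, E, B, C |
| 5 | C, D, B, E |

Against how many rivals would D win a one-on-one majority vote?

D against each rival (11 voters):
D vs B: D wins 10–1.
D vs C: 2 to 9, C.
D–E: D 10–1.
D beats B, E; loses to C — 2 pairwise wins.

2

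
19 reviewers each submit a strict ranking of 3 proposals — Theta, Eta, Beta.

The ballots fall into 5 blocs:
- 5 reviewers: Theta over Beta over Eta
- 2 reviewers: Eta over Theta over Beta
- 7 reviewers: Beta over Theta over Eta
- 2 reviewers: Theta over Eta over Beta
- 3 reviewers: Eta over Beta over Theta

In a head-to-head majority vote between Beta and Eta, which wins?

Beta

Ballots ranking Beta above Eta: 5 + 7 = 12.
Ballots ranking Eta above Beta: 19 − 12 = 7.
Beta wins the head-to-head 12–7.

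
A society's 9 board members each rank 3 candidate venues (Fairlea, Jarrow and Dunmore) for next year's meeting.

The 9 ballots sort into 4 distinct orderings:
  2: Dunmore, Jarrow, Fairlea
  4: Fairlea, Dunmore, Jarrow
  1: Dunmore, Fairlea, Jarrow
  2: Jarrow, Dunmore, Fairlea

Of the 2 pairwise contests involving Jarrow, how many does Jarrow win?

0

Jarrow against each rival (9 organisers):
Jarrow vs Fairlea: Fairlea, 5–4.
Jarrow vs Dunmore: Dunmore wins 7–2.
Jarrow beats no one; loses to Fairlea, Dunmore — 0 pairwise wins.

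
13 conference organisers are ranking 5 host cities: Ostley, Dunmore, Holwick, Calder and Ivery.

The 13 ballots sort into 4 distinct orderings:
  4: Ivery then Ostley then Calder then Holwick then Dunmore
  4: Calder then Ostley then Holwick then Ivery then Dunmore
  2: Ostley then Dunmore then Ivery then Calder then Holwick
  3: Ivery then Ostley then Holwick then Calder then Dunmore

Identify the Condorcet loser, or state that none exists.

Dunmore

Head-to-head results (13 organisers):
Ostley vs Dunmore: Ostley preferred on 4+4+2+3 = 13 ballots; Ostley wins 13–0.
Ostley vs Holwick: Ostley wins 13–0.
Ostley vs Calder: Ostley is ranked higher on 4+2+3 = 9 ballots, Calder on 4. Ostley wins 9–4.
Ostley vs Ivery: 6 to 7, Ivery.
Dunmore vs Holwick: Holwick wins 11–2.
Dunmore vs Calder: Dunmore preferred on 2 ballots; Calder wins 11–2.
Dunmore–Ivery: Ivery 11–2.
Holwick vs Calder: Calder wins 10–3.
Holwick–Ivery: Ivery 9–4.
Calder–Ivery: Ivery 9–4.
Dunmore is beaten in every head-to-head and is the Condorcet loser.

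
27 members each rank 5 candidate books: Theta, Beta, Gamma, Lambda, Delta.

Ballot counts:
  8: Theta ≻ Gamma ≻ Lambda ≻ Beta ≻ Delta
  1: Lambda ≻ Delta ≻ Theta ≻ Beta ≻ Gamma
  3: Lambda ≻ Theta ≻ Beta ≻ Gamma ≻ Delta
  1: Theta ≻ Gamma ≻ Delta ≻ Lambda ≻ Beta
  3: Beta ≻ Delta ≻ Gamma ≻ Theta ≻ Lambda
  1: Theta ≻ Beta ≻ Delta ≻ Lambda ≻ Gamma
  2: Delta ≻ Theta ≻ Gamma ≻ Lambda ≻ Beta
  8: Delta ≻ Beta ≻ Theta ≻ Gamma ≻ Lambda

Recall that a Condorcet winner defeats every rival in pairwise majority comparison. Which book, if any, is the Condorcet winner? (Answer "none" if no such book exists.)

Head-to-head results (27 members):
Theta vs Beta: 16 to 11, Theta.
Theta vs Gamma: 24 for Theta, 3 for Gamma — Theta by 24–3.
Theta vs Lambda: 23 to 4, Theta.
Theta vs Delta: Theta preferred on 8+3+1+1 = 13 ballots; Delta wins 14–13.
Beta vs Gamma: 1+3+3+1+8 = 16 for Beta, 11 for Gamma — Beta by 16–11.
Beta vs Lambda: Beta is ranked higher on 3+1+8 = 12 ballots, Lambda on 15. Lambda wins 15–12.
Beta vs Delta: 8+3+3+1 = 15 for Beta, 12 for Delta — Beta by 15–12.
Gamma vs Lambda: 22 to 5, Gamma.
Gamma vs Delta: Gamma is ranked higher on 8+3+1 = 12 ballots, Delta on 15. Delta wins 15–12.
Lambda vs Delta: Lambda preferred on 8+1+3 = 12 ballots; Delta wins 15–12.
Every book loses at least once (Theta loses to Delta; Beta loses to Theta; Gamma loses to Theta; Lambda loses to Theta; Delta loses to Beta). The majority relation contains the cycle Theta beats Beta beats Delta beats Theta, so there is no Condorcet winner.

none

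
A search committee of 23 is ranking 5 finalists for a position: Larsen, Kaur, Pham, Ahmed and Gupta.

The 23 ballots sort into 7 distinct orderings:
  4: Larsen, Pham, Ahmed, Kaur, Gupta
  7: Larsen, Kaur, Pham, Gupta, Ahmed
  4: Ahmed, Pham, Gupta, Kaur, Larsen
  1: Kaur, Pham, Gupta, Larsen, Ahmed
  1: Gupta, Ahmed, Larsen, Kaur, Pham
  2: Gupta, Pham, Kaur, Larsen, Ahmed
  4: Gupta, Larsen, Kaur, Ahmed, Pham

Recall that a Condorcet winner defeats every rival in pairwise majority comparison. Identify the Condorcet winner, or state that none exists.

none

Pairwise majorities:
Larsen vs Kaur: Larsen wins 16–7.
Larsen vs Pham: Larsen wins 16–7.
Larsen–Ahmed: Larsen 18–5.
Larsen vs Gupta: Gupta wins 12–11.
Kaur–Pham: Kaur 13–10.
Kaur vs Ahmed: Kaur, 14–9.
Kaur vs Gupta: Kaur, 12–11.
Pham–Ahmed: Pham 14–9.
Pham vs Gupta: Pham, 16–7.
Ahmed–Gupta: Gupta 15–8.
No candidate is unbeaten: Larsen loses to Gupta; Kaur loses to Larsen; Pham loses to Larsen; Ahmed loses to Larsen; Gupta loses to Kaur. In particular Larsen → Kaur → Gupta → Larsen is a majority cycle — no Condorcet winner exists.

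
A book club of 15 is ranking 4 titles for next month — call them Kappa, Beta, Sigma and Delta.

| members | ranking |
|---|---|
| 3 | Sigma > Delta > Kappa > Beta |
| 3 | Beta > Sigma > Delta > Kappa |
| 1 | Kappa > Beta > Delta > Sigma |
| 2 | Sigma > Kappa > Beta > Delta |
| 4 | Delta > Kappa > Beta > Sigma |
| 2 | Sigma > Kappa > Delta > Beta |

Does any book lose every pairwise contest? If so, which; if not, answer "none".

Pairwise majorities:
Kappa–Beta: Kappa 12–3.
Kappa–Sigma: Sigma 10–5.
Kappa vs Delta: Kappa is ranked higher on 1+2+2 = 5 ballots, Delta on 10. Delta wins 10–5.
Beta vs Sigma: Beta wins 8–7.
Beta vs Delta: Delta, 9–6.
Sigma vs Delta: 10 to 5, Sigma.
Each book has at least one pairwise win (Kappa beats Beta; Beta beats Sigma; Sigma beats Kappa; Delta beats Kappa) — no Condorcet loser.

none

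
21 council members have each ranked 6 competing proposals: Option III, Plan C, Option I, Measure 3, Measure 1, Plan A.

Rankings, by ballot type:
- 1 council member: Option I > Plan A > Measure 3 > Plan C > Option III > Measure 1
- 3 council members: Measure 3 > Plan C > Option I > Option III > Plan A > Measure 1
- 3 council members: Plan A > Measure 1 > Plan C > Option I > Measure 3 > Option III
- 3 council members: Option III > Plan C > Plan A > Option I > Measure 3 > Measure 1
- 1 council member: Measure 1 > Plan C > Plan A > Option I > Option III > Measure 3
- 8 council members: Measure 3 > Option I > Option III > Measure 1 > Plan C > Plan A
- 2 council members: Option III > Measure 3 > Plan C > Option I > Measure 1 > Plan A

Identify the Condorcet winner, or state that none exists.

Head-to-head results (21 council members):
Option III vs Plan C: Option III wins 13–8.
Option III vs Option I: Option I, 16–5.
Option III vs Measure 3: 6 to 15, Measure 3.
Option III vs Measure 1: Option III is ranked higher on 1+3+3+8+2 = 17 ballots, Measure 1 on 4. Option III wins 17–4.
Option III vs Plan A: Option III is ranked higher on 3+3+8+2 = 16 ballots, Plan A on 5. Option III wins 16–5.
Plan C vs Option I: Plan C preferred on 3+3+3+1+2 = 12 ballots; Plan C wins 12–9.
Plan C vs Measure 3: Plan C is ranked higher on 3+3+1 = 7 ballots, Measure 3 on 14. Measure 3 wins 14–7.
Plan C vs Measure 1: 9 to 12, Measure 1.
Plan C vs Plan A: Plan C, 17–4.
Option I–Measure 3: Measure 3 13–8.
Option I vs Measure 1: 1+3+3+8+2 = 17 for Option I, 4 for Measure 1 — Option I by 17–4.
Option I vs Plan A: 14 to 7, Option I.
Measure 3 vs Measure 1: Measure 3 is ranked higher on 1+3+3+8+2 = 17 ballots, Measure 1 on 4. Measure 3 wins 17–4.
Measure 3 vs Plan A: 13 to 8, Measure 3.
Measure 1 vs Plan A: Measure 1 is ranked higher on 1+8+2 = 11 ballots, Plan A on 10. Measure 1 wins 11–10.
Measure 3 defeats every rival head-to-head and is the Condorcet winner.

Measure 3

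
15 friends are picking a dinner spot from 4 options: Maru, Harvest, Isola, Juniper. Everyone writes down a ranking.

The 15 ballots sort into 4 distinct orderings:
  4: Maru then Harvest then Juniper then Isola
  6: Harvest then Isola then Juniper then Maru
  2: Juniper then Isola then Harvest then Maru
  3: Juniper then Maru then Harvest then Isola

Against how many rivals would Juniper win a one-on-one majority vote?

2

Juniper against each rival (15 friends):
Juniper vs Maru: Juniper is ranked higher on 6+2+3 = 11 ballots, Maru on 4. Juniper wins 11–4.
Juniper vs Harvest: Juniper is ranked higher on 2+3 = 5 ballots, Harvest on 10. Harvest wins 10–5.
Juniper vs Isola: 4+2+3 = 9 for Juniper, 6 for Isola — Juniper by 9–6.
Juniper beats Maru, Isola; loses to Harvest — 2 pairwise wins.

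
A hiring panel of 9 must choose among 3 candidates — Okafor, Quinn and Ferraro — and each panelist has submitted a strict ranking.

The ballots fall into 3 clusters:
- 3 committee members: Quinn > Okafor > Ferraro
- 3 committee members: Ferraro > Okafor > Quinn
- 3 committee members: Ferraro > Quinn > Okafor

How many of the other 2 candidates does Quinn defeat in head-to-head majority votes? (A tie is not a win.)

1

Quinn against each rival (9 committee members):
Quinn vs Okafor: Quinn wins 6–3.
Quinn vs Ferraro: Quinn is ranked higher on 3 ballots, Ferraro on 6. Ferraro wins 6–3.
Quinn beats Okafor; loses to Ferraro — 1 pairwise win.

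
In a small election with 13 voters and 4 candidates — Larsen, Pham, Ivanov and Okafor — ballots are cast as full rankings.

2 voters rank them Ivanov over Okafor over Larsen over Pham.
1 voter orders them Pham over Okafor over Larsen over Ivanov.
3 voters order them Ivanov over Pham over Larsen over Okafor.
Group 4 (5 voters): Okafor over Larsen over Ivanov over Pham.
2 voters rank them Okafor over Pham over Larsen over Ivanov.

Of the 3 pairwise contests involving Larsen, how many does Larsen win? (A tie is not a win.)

2

Larsen against each rival (13 voters):
Larsen vs Pham: 7 to 6, Larsen.
Larsen vs Ivanov: Larsen preferred on 1+5+2 = 8 ballots; Larsen wins 8–5.
Larsen vs Okafor: Okafor wins 10–3.
Larsen beats Pham, Ivanov; loses to Okafor — 2 pairwise wins.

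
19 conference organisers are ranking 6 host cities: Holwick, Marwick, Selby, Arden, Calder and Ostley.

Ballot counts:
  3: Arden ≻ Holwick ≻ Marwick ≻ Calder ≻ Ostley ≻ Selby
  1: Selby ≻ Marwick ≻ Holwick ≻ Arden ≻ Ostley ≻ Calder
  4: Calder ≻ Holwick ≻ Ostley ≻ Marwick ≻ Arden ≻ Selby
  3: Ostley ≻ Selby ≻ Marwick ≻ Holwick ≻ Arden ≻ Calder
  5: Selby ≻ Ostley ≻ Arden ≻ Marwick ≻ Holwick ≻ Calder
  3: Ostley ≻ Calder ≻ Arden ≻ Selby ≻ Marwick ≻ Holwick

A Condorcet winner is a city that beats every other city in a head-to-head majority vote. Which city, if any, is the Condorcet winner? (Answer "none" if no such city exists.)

Check each pair by majority over 19 ballots:
Holwick vs Marwick: Holwick preferred on 3+4 = 7 ballots; Marwick wins 12–7.
Holwick vs Selby: Selby wins 12–7.
Holwick vs Arden: Holwick preferred on 1+4+3 = 8 ballots; Arden wins 11–8.
Holwick–Calder: Holwick 12–7.
Holwick–Ostley: Ostley 11–8.
Marwick vs Selby: 3+4 = 7 for Marwick, 12 for Selby — Selby by 12–7.
Marwick vs Arden: Arden wins 11–8.
Marwick vs Calder: Marwick, 12–7.
Marwick vs Ostley: 3+1 = 4 for Marwick, 15 for Ostley — Ostley by 15–4.
Selby vs Arden: Arden, 10–9.
Selby vs Calder: Selby is ranked higher on 1+3+5 = 9 ballots, Calder on 10. Calder wins 10–9.
Selby vs Ostley: Ostley, 13–6.
Arden vs Calder: Arden is ranked higher on 3+1+3+5 = 12 ballots, Calder on 7. Arden wins 12–7.
Arden vs Ostley: Ostley, 15–4.
Calder–Ostley: Ostley 12–7.
Ostley defeats every rival head-to-head and is the Condorcet winner.

Ostley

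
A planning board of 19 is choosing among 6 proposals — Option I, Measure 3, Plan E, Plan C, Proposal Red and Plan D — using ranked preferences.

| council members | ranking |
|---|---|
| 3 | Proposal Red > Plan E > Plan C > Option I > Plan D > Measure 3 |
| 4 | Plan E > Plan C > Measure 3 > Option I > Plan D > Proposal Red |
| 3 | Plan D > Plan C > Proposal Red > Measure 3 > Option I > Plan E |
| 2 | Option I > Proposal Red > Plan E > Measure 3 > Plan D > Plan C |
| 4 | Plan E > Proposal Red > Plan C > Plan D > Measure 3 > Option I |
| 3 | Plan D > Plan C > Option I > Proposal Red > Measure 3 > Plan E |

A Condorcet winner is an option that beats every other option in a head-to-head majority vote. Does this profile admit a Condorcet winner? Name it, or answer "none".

none

Check each pair by majority over 19 ballots:
Option I vs Measure 3: Option I is ranked higher on 3+2+3 = 8 ballots, Measure 3 on 11. Measure 3 wins 11–8.
Option I vs Plan E: Option I preferred on 3+2+3 = 8 ballots; Plan E wins 11–8.
Option I vs Plan C: 2 for Option I, 17 for Plan C — Plan C by 17–2.
Option I vs Proposal Red: 4+2+3 = 9 for Option I, 10 for Proposal Red — Proposal Red by 10–9.
Option I vs Plan D: Option I is ranked higher on 3+4+2 = 9 ballots, Plan D on 10. Plan D wins 10–9.
Measure 3 vs Plan E: 6 to 13, Plan E.
Measure 3 vs Plan C: 2 to 17, Plan C.
Measure 3 vs Proposal Red: Measure 3 preferred on 4 ballots; Proposal Red wins 15–4.
Measure 3 vs Plan D: Measure 3 is ranked higher on 4+2 = 6 ballots, Plan D on 13. Plan D wins 13–6.
Plan E vs Plan C: 13 to 6, Plan E.
Plan E vs Proposal Red: Plan E preferred on 4+4 = 8 ballots; Proposal Red wins 11–8.
Plan E vs Plan D: 13 to 6, Plan E.
Plan C vs Proposal Red: Plan C preferred on 4+3+3 = 10 ballots; Plan C wins 10–9.
Plan C vs Plan D: Plan C preferred on 3+4+4 = 11 ballots; Plan C wins 11–8.
Proposal Red vs Plan D: 3+2+4 = 9 for Proposal Red, 10 for Plan D — Plan D by 10–9.
Every option loses at least once (Option I loses to Measure 3; Measure 3 loses to Plan E; Plan E loses to Proposal Red; Plan C loses to Plan E; Proposal Red loses to Plan C; Plan D loses to Plan E). The majority relation contains the cycle Plan E → Plan C → Proposal Red → Plan E, so there is no Condorcet winner.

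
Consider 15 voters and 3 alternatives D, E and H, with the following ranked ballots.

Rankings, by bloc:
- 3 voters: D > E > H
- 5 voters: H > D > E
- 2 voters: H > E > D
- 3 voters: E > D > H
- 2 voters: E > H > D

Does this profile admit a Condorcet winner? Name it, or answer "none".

Pairwise majorities:
D–E: D 8–7.
D vs H: 6 to 9, H.
E vs H: E preferred on 3+3+2 = 8 ballots; E wins 8–7.
Each alternative drops at least one matchup (D loses to H; E loses to D; H loses to E); the cycle D → E → H → D rules out a Condorcet winner.

none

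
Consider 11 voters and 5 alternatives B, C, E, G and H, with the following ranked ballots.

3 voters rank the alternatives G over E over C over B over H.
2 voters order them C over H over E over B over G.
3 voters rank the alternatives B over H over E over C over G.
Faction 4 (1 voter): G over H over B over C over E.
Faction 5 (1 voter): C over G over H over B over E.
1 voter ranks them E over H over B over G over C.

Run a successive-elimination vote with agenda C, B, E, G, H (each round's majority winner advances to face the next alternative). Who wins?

Round 1: C vs B — 6–5, C advances.
Round 2: C vs E — 4–7, E advances.
Round 3: E vs G — 6–5, E advances.
Round 4: E vs H — 4–7, H advances.
The agenda winner is H.

H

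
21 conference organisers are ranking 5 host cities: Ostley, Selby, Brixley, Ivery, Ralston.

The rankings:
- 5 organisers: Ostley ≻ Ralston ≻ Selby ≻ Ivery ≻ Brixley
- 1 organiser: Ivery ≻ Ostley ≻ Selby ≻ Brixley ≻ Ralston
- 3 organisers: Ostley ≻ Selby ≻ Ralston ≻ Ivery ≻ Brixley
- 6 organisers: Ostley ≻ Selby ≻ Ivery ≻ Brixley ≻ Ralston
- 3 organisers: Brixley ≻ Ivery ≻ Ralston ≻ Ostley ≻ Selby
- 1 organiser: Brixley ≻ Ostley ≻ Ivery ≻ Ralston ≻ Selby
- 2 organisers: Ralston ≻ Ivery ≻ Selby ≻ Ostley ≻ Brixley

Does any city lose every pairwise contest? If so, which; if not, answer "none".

Pairwise majorities:
Ostley vs Selby: Ostley is ranked higher on 5+1+3+6+3+1 = 19 ballots, Selby on 2. Ostley wins 19–2.
Ostley–Brixley: Ostley 17–4.
Ostley vs Ivery: Ostley wins 15–6.
Ostley vs Ralston: Ostley wins 16–5.
Selby vs Brixley: 5+1+3+6+2 = 17 for Selby, 4 for Brixley — Selby by 17–4.
Selby vs Ivery: Selby wins 14–7.
Selby vs Ralston: 10 to 11, Ralston.
Brixley vs Ivery: Ivery, 17–4.
Brixley vs Ralston: Brixley wins 11–10.
Ivery vs Ralston: Ivery, 11–10.
No city is winless: Ostley beats Selby; Selby beats Brixley; Brixley beats Ralston; Ivery beats Brixley; Ralston beats Selby. There is no Condorcet loser.

none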